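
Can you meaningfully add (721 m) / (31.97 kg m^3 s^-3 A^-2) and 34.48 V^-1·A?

Yes

In SI base units:
  (721 m) / (31.97 kg m^3 s^-3 A^-2):  [m] / [kg·m³·s⁻³·A⁻²] = kg⁻¹·m⁻²·s³·A²
  34.48 V^-1·A:  A·V⁻¹ = A·(J·C⁻¹)⁻¹ = kg⁻¹·m⁻²·s³·A²
Both are kg⁻¹·m⁻²·s³·A², so they have the same dimensions and can be added.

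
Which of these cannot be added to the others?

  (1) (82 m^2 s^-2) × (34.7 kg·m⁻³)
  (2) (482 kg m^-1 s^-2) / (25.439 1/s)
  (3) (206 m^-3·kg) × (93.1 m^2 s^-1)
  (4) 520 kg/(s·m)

(1)

Work out the base dimensions of each:
  (1) [m²·s⁻²] · [kg·m⁻³] = kg·m⁻¹·s⁻²
  (2) [kg·m⁻¹·s⁻²] / [s⁻¹] = kg·m⁻¹·s⁻¹
  (3) [kg·m⁻³] · [m²·s⁻¹] = kg·m⁻¹·s⁻¹
  (4) kg·m⁻¹·s⁻¹
All reduce to kg·m⁻¹·s⁻¹ except (1), which is kg·m⁻¹·s⁻².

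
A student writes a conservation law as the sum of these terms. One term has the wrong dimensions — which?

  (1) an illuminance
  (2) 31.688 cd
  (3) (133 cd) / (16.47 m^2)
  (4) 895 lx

(2)

In SI base units:
  (1) [illuminance] = m⁻²·cd
  (2) cd
  (3) [cd] / [m²] = m⁻²·cd
  (4) lx = lm·m⁻² = m⁻²·cd
All reduce to m⁻²·cd except (2), which is cd.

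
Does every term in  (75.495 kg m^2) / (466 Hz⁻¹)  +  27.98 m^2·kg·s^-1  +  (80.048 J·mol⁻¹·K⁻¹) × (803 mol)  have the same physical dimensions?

Dimensions:
  (75.495 kg m^2) / (466 Hz⁻¹):  [kg·m²] / [s] = kg·m²·s⁻¹
  27.98 m^2·kg·s^-1:  kg·m²·s⁻¹
  (80.048 J·mol⁻¹·K⁻¹) × (803 mol):  [kg·m²·s⁻²·K⁻¹·mol⁻¹] · [mol] = kg·m²·s⁻²·K⁻¹
The terms do not share a single dimension (kg·m²·s⁻²·K⁻¹ vs kg·m²·s⁻¹).

No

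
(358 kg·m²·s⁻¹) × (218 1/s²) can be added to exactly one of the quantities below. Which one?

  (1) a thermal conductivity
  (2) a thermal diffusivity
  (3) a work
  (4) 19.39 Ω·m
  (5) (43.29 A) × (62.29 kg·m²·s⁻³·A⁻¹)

Reference: [kg·m²·s⁻¹] · [s⁻²] = kg·m²·s⁻³.
Each option:
  (1) [thermal conductivity] = kg·m·s⁻³·K⁻¹
  (2) [thermal diffusivity] = m²·s⁻¹
  (3) [work] = kg·m²·s⁻²
  (4) Ω·m = V·A⁻¹·m = kg·m³·s⁻³·A⁻²
  (5) [A] · [kg·m²·s⁻³·A⁻¹] = kg·m²·s⁻³  ← same
Only (5) matches kg·m²·s⁻³.

(5)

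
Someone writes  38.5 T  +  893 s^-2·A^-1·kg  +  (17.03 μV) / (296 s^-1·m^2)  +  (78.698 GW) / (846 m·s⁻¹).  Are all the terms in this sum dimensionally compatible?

Work out the base dimensions of each:
  38.5 T:  T = Wb·m⁻² = kg·s⁻²·A⁻¹
  893 s^-2·A^-1·kg:  kg·s⁻²·A⁻¹
  (17.03 μV) / (296 s^-1·m^2):  [kg·m²·s⁻³·A⁻¹] / [m²·s⁻¹] = kg·s⁻²·A⁻¹
  (78.698 GW) / (846 m·s⁻¹):  [kg·m²·s⁻³] / [m·s⁻¹] = kg·m·s⁻²
The terms do not share a single dimension (kg·m·s⁻² vs kg·s⁻²·A⁻¹).

No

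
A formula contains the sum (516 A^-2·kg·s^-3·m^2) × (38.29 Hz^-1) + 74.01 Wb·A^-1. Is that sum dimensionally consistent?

Yes

Dimensions:
  (516 A^-2·kg·s^-3·m^2) × (38.29 Hz^-1):  [kg·m²·s⁻³·A⁻²] · [s] = kg·m²·s⁻²·A⁻²
  74.01 Wb·A^-1:  Wb·A⁻¹ = V·s·A⁻¹ = kg·m²·s⁻²·A⁻²
Both are kg·m²·s⁻²·A⁻², so they have the same dimensions and can be added.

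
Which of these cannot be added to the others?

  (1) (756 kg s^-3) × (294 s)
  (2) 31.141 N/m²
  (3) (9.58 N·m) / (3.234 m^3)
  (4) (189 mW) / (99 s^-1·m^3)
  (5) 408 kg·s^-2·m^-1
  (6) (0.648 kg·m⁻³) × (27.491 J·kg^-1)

Dimensions:
  (1) [kg·s⁻³] · [s] = kg·s⁻²
  (2) N·m⁻² = kg·m·s⁻²·m⁻² = kg·m⁻¹·s⁻²
  (3) [kg·m²·s⁻²] / [m³] = kg·m⁻¹·s⁻²
  (4) [kg·m²·s⁻³] / [m³·s⁻¹] = kg·m⁻¹·s⁻²
  (5) kg·m⁻¹·s⁻²
  (6) [kg·m⁻³] · [m²·s⁻²] = kg·m⁻¹·s⁻²
All reduce to kg·m⁻¹·s⁻² except (1), which is kg·s⁻².

(1)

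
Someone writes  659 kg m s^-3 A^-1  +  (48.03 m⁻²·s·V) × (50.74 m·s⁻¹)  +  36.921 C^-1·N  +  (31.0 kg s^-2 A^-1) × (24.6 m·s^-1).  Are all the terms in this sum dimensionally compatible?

Yes

Work out the base dimensions of each:
  659 kg m s^-3 A^-1:  kg·m·s⁻³·A⁻¹
  (48.03 m⁻²·s·V) × (50.74 m·s⁻¹):  [kg·s⁻²·A⁻¹] · [m·s⁻¹] = kg·m·s⁻³·A⁻¹
  36.921 C^-1·N:  N·C⁻¹ = kg·m·s⁻²·(s·A)⁻¹ = kg·m·s⁻³·A⁻¹
  (31.0 kg s^-2 A^-1) × (24.6 m·s^-1):  [kg·s⁻²·A⁻¹] · [m·s⁻¹] = kg·m·s⁻³·A⁻¹
Every term reduces to kg·m·s⁻³·A⁻¹.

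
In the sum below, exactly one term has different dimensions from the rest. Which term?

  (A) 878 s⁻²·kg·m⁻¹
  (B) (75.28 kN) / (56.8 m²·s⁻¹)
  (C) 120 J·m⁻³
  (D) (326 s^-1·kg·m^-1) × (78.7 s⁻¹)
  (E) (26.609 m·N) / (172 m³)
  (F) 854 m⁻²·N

(B)

Dimensions:
  (A) kg·m⁻¹·s⁻²
  (B) [kg·m·s⁻²] / [m²·s⁻¹] = kg·m⁻¹·s⁻¹
  (C) J·m⁻³ = N·m·m⁻³ = kg·m⁻¹·s⁻²
  (D) [kg·m⁻¹·s⁻¹] · [s⁻¹] = kg·m⁻¹·s⁻²
  (E) [kg·m²·s⁻²] / [m³] = kg·m⁻¹·s⁻²
  (F) N·m⁻² = kg·m·s⁻²·m⁻² = kg·m⁻¹·s⁻²
All reduce to kg·m⁻¹·s⁻² except (B), which is kg·m⁻¹·s⁻¹.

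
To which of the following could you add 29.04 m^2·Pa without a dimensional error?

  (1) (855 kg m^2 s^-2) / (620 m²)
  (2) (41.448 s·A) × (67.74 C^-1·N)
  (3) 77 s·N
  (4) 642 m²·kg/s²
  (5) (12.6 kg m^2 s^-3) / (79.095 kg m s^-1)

Reference: Pa·m² = N·m⁻²·m² = kg·m·s⁻².
Each option:
  (1) [kg·m²·s⁻²] / [m²] = kg·s⁻²
  (2) [s·A] · [kg·m·s⁻³·A⁻¹] = kg·m·s⁻²  ← same
  (3) N·s = kg·m·s⁻²·s = kg·m·s⁻¹
  (4) kg·m²·s⁻²
  (5) [kg·m²·s⁻³] / [kg·m·s⁻¹] = m·s⁻²
Only (2) matches kg·m·s⁻².

(2)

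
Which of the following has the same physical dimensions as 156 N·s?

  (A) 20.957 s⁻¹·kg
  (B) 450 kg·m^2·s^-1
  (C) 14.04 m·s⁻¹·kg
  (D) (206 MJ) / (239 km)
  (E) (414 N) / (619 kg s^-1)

(C)

Reference: N·s = kg·m·s⁻²·s = kg·m·s⁻¹.
Each option:
  (A) kg·s⁻¹
  (B) kg·m²·s⁻¹
  (C) kg·m·s⁻¹  ← same
  (D) [kg·m²·s⁻²] / [m] = kg·m·s⁻²
  (E) [kg·m·s⁻²] / [kg·s⁻¹] = m·s⁻¹
Only (C) matches kg·m·s⁻¹.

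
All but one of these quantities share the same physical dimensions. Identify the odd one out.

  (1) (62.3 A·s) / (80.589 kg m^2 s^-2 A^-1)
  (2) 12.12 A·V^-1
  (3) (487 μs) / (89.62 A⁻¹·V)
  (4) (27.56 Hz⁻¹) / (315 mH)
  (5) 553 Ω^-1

Expand each in SI base units:
  (1) [s·A] / [kg·m²·s⁻²·A⁻¹] = kg⁻¹·m⁻²·s³·A²
  (2) A·V⁻¹ = A·(J·C⁻¹)⁻¹ = kg⁻¹·m⁻²·s³·A²
  (3) [s] / [kg·m²·s⁻³·A⁻²] = kg⁻¹·m⁻²·s⁴·A²
  (4) [s] / [kg·m²·s⁻²·A⁻²] = kg⁻¹·m⁻²·s³·A²
  (5) Ω⁻¹ = (V·A⁻¹)⁻¹ = kg⁻¹·m⁻²·s³·A²
All reduce to kg⁻¹·m⁻²·s³·A² except (3), which is kg⁻¹·m⁻²·s⁴·A².

(3)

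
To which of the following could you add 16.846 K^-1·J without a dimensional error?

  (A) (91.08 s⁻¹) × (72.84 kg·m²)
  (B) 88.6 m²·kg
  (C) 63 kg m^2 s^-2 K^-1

Reference: J·K⁻¹ = N·m·K⁻¹ = kg·m²·s⁻²·K⁻¹.
Each option:
  (A) [s⁻¹] · [kg·m²] = kg·m²·s⁻¹
  (B) kg·m²
  (C) kg·m²·s⁻²·K⁻¹  ← same
Only (C) matches kg·m²·s⁻²·K⁻¹.

(C)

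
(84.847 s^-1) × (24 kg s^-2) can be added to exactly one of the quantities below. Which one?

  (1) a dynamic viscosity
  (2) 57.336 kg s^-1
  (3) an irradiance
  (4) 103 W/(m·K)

(3)

Reference: [s⁻¹] · [kg·s⁻²] = kg·s⁻³.
Each option:
  (1) [dynamic viscosity] = kg·m⁻¹·s⁻¹
  (2) kg·s⁻¹
  (3) [irradiance] = kg·s⁻³  ← same
  (4) W·m⁻¹·K⁻¹ = J·s⁻¹·m⁻¹·K⁻¹ = kg·m·s⁻³·K⁻¹
Only (3) matches kg·s⁻³.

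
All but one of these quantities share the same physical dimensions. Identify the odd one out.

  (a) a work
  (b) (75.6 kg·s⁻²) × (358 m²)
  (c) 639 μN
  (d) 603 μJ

Expand each in SI base units:
  (a) [work] = kg·m²·s⁻²
  (b) [kg·s⁻²] · [m²] = kg·m²·s⁻²
  (c) N = kg·m·s⁻²
  (d) J = N·m = kg·m²·s⁻²
All reduce to kg·m²·s⁻² except (c), which is kg·m·s⁻².

(c)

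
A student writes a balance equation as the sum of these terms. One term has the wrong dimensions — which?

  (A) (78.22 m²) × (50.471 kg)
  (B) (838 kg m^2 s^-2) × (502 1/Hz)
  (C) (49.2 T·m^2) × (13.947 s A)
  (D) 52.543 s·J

(A)

Dimensions:
  (A) [m²] · [kg] = kg·m²
  (B) [kg·m²·s⁻²] · [s] = kg·m²·s⁻¹
  (C) [kg·m²·s⁻²·A⁻¹] · [s·A] = kg·m²·s⁻¹
  (D) J·s = N·m·s = kg·m²·s⁻¹
All reduce to kg·m²·s⁻¹ except (A), which is kg·m².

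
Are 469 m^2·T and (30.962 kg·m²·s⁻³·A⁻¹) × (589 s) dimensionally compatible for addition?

Yes

Expand each in SI base units:
  469 m^2·T:  T·m² = Wb·m⁻²·m² = kg·m²·s⁻²·A⁻¹
  (30.962 kg·m²·s⁻³·A⁻¹) × (589 s):  [kg·m²·s⁻³·A⁻¹] · [s] = kg·m²·s⁻²·A⁻¹
Both are kg·m²·s⁻²·A⁻¹, so they have the same dimensions and can be added.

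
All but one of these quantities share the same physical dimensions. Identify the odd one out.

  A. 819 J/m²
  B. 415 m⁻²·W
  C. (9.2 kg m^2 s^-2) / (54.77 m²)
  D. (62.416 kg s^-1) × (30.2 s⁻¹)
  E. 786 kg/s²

Dimensions:
  A. J·m⁻² = N·m·m⁻² = kg·s⁻²
  B. W·m⁻² = J·s⁻¹·m⁻² = kg·s⁻³
  C. [kg·m²·s⁻²] / [m²] = kg·s⁻²
  D. [kg·s⁻¹] · [s⁻¹] = kg·s⁻²
  E. kg·s⁻²
All reduce to kg·s⁻² except B., which is kg·s⁻³.

B.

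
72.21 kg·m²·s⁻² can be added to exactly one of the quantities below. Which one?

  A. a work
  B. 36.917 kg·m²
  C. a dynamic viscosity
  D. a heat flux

A.

Reference: kg·m²·s⁻².
Each option:
  A. [work] = kg·m²·s⁻²  ← same
  B. kg·m²
  C. [dynamic viscosity] = kg·m⁻¹·s⁻¹
  D. [heat flux] = kg·s⁻³
Only A. matches kg·m²·s⁻².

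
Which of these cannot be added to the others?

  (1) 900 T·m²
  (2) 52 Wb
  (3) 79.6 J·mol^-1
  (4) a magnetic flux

In SI base units:
  (1) T·m² = Wb·m⁻²·m² = kg·m²·s⁻²·A⁻¹
  (2) Wb = V·s = kg·m²·s⁻²·A⁻¹
  (3) J·mol⁻¹ = N·m·mol⁻¹ = kg·m²·s⁻²·mol⁻¹
  (4) [magnetic flux] = kg·m²·s⁻²·A⁻¹
All reduce to kg·m²·s⁻²·A⁻¹ except (3), which is kg·m²·s⁻²·mol⁻¹.

(3)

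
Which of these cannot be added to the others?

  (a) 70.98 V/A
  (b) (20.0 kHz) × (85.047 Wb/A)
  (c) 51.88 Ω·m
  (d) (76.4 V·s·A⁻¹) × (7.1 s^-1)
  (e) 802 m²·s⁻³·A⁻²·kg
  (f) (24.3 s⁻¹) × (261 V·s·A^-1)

Dimensions:
  (a) V·A⁻¹ = J·C⁻¹·A⁻¹ = kg·m²·s⁻³·A⁻²
  (b) [s⁻¹] · [kg·m²·s⁻²·A⁻²] = kg·m²·s⁻³·A⁻²
  (c) Ω·m = V·A⁻¹·m = kg·m³·s⁻³·A⁻²
  (d) [kg·m²·s⁻²·A⁻²] · [s⁻¹] = kg·m²·s⁻³·A⁻²
  (e) kg·m²·s⁻³·A⁻²
  (f) [s⁻¹] · [kg·m²·s⁻²·A⁻²] = kg·m²·s⁻³·A⁻²
All reduce to kg·m²·s⁻³·A⁻² except (c), which is kg·m³·s⁻³·A⁻².

(c)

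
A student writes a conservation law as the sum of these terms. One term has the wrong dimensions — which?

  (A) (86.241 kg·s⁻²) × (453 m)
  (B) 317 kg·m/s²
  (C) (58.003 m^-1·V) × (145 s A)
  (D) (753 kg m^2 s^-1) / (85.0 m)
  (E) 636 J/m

(D)

Expand each in SI base units:
  (A) [kg·s⁻²] · [m] = kg·m·s⁻²
  (B) kg·m·s⁻²
  (C) [kg·m·s⁻³·A⁻¹] · [s·A] = kg·m·s⁻²
  (D) [kg·m²·s⁻¹] / [m] = kg·m·s⁻¹
  (E) J·m⁻¹ = N·m·m⁻¹ = kg·m·s⁻²
All reduce to kg·m·s⁻² except (D), which is kg·m·s⁻¹.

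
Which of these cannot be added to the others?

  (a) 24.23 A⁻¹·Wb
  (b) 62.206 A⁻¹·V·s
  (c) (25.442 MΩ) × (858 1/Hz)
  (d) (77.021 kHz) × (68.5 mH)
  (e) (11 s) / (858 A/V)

Dimensions:
  (a) Wb·A⁻¹ = V·s·A⁻¹ = kg·m²·s⁻²·A⁻²
  (b) V·s·A⁻¹ = J·C⁻¹·s·A⁻¹ = kg·m²·s⁻²·A⁻²
  (c) [kg·m²·s⁻³·A⁻²] · [s] = kg·m²·s⁻²·A⁻²
  (d) [s⁻¹] · [kg·m²·s⁻²·A⁻²] = kg·m²·s⁻³·A⁻²
  (e) [s] / [kg⁻¹·m⁻²·s³·A²] = kg·m²·s⁻²·A⁻²
All reduce to kg·m²·s⁻²·A⁻² except (d), which is kg·m²·s⁻³·A⁻².

(d)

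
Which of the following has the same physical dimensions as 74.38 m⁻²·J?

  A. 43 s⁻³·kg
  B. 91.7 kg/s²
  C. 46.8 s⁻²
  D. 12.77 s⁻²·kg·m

Reference: J·m⁻² = N·m·m⁻² = kg·s⁻².
Each option:
  A. kg·s⁻³
  B. kg·s⁻²  ← same
  C. s⁻²
  D. kg·m·s⁻²
Only B. matches kg·s⁻².

B.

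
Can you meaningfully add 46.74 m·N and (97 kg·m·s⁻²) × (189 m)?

Yes

Work out the base dimensions of each:
  46.74 m·N:  N·m = kg·m·s⁻²·m = kg·m²·s⁻²
  (97 kg·m·s⁻²) × (189 m):  [kg·m·s⁻²] · [m] = kg·m²·s⁻²
Both are kg·m²·s⁻², so they have the same dimensions and can be added.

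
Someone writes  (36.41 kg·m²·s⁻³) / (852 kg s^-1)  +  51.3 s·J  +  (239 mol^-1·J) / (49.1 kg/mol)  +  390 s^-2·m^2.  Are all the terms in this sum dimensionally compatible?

No

Dimensions:
  (36.41 kg·m²·s⁻³) / (852 kg s^-1):  [kg·m²·s⁻³] / [kg·s⁻¹] = m²·s⁻²
  51.3 s·J:  J·s = N·m·s = kg·m²·s⁻¹
  (239 mol^-1·J) / (49.1 kg/mol):  [kg·m²·s⁻²·mol⁻¹] / [kg·mol⁻¹] = m²·s⁻²
  390 s^-2·m^2:  m²·s⁻²
The terms do not share a single dimension (kg·m²·s⁻¹ vs m²·s⁻²).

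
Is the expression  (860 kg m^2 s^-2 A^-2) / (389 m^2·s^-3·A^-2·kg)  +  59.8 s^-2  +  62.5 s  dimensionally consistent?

Expand each in SI base units:
  (860 kg m^2 s^-2 A^-2) / (389 m^2·s^-3·A^-2·kg):  [kg·m²·s⁻²·A⁻²] / [kg·m²·s⁻³·A⁻²] = s
  59.8 s^-2:  s⁻²
  62.5 s:  s
The terms do not share a single dimension (s vs s⁻²).

No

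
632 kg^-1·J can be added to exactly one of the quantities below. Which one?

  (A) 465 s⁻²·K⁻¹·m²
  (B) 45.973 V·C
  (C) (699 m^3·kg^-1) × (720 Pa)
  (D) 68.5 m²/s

(C)

Reference: J·kg⁻¹ = N·m·kg⁻¹ = m²·s⁻².
Each option:
  (A) m²·s⁻²·K⁻¹
  (B) C·V = s·A·J·C⁻¹ = kg·m²·s⁻²
  (C) [kg⁻¹·m³] · [kg·m⁻¹·s⁻²] = m²·s⁻²  ← same
  (D) m²·s⁻¹
Only (C) matches m²·s⁻².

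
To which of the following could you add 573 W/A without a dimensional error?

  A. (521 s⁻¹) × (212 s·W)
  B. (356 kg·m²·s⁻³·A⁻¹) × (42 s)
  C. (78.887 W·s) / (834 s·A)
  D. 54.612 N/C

C.

Reference: W·A⁻¹ = J·s⁻¹·A⁻¹ = kg·m²·s⁻³·A⁻¹.
Each option:
  A. [s⁻¹] · [kg·m²·s⁻²] = kg·m²·s⁻³
  B. [kg·m²·s⁻³·A⁻¹] · [s] = kg·m²·s⁻²·A⁻¹
  C. [kg·m²·s⁻²] / [s·A] = kg·m²·s⁻³·A⁻¹  ← same
  D. N·C⁻¹ = kg·m·s⁻²·(s·A)⁻¹ = kg·m·s⁻³·A⁻¹
Only C. matches kg·m²·s⁻³·A⁻¹.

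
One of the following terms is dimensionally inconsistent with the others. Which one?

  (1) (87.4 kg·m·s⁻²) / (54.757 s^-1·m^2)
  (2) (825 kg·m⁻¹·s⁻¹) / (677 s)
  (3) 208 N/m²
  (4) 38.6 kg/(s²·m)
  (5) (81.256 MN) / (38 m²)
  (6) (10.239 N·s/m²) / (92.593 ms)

(1)

Reduce each to base SI dimensions:
  (1) [kg·m·s⁻²] / [m²·s⁻¹] = kg·m⁻¹·s⁻¹
  (2) [kg·m⁻¹·s⁻¹] / [s] = kg·m⁻¹·s⁻²
  (3) N·m⁻² = kg·m·s⁻²·m⁻² = kg·m⁻¹·s⁻²
  (4) kg·m⁻¹·s⁻²
  (5) [kg·m·s⁻²] / [m²] = kg·m⁻¹·s⁻²
  (6) [kg·m⁻¹·s⁻¹] / [s] = kg·m⁻¹·s⁻²
All reduce to kg·m⁻¹·s⁻² except (1), which is kg·m⁻¹·s⁻¹.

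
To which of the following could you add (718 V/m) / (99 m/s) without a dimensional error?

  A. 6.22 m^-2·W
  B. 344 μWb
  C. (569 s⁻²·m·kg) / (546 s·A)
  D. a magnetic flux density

D.

Reference: [kg·m·s⁻³·A⁻¹] / [m·s⁻¹] = kg·s⁻²·A⁻¹.
Each option:
  A. W·m⁻² = J·s⁻¹·m⁻² = kg·s⁻³
  B. Wb = V·s = kg·m²·s⁻²·A⁻¹
  C. [kg·m·s⁻²] / [s·A] = kg·m·s⁻³·A⁻¹
  D. [magnetic flux density] = kg·s⁻²·A⁻¹  ← same
Only D. matches kg·s⁻²·A⁻¹.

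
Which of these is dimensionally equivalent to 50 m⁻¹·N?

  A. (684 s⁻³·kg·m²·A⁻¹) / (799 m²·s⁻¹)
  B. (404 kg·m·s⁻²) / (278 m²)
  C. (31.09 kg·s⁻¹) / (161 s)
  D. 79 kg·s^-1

C.

Reference: N·m⁻¹ = kg·m·s⁻²·m⁻¹ = kg·s⁻².
Each option:
  A. [kg·m²·s⁻³·A⁻¹] / [m²·s⁻¹] = kg·s⁻²·A⁻¹
  B. [kg·m·s⁻²] / [m²] = kg·m⁻¹·s⁻²
  C. [kg·s⁻¹] / [s] = kg·s⁻²  ← same
  D. kg·s⁻¹
Only C. matches kg·s⁻².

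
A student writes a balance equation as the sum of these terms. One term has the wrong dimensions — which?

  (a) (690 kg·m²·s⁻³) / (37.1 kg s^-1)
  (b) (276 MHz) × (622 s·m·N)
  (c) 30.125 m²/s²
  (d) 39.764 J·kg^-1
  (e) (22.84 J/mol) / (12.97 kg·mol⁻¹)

(b)

In SI base units:
  (a) [kg·m²·s⁻³] / [kg·s⁻¹] = m²·s⁻²
  (b) [s⁻¹] · [kg·m²·s⁻¹] = kg·m²·s⁻²
  (c) m²·s⁻²
  (d) J·kg⁻¹ = N·m·kg⁻¹ = m²·s⁻²
  (e) [kg·m²·s⁻²·mol⁻¹] / [kg·mol⁻¹] = m²·s⁻²
All reduce to m²·s⁻² except (b), which is kg·m²·s⁻².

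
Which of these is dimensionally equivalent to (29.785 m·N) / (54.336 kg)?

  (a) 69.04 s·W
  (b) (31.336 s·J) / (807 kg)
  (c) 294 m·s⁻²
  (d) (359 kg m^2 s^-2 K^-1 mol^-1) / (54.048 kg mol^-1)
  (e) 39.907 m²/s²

Reference: [kg·m²·s⁻²] / [kg] = m²·s⁻².
Each option:
  (a) W·s = J·s⁻¹·s = kg·m²·s⁻²
  (b) [kg·m²·s⁻¹] / [kg] = m²·s⁻¹
  (c) m·s⁻²
  (d) [kg·m²·s⁻²·K⁻¹·mol⁻¹] / [kg·mol⁻¹] = m²·s⁻²·K⁻¹
  (e) m²·s⁻²  ← same
Only (e) matches m²·s⁻².

(e)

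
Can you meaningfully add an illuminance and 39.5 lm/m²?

Yes

Dimensions:
  an illuminance:  [illuminance] = m⁻²·cd
  39.5 lm/m²:  lm·m⁻² = cd·m⁻² = m⁻²·cd
Both are m⁻²·cd, so they have the same dimensions and can be added.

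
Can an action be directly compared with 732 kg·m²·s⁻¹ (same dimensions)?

Expand each in SI base units:
  an action:  [action] = kg·m²·s⁻¹
  732 kg·m²·s⁻¹:  kg·m²·s⁻¹
Both are kg·m²·s⁻¹, so they have the same dimensions and can be added.

Yes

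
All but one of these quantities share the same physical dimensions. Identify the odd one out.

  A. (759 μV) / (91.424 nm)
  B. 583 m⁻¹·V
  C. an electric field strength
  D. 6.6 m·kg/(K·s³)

In SI base units:
  A. [kg·m²·s⁻³·A⁻¹] / [m] = kg·m·s⁻³·A⁻¹
  B. V·m⁻¹ = J·C⁻¹·m⁻¹ = kg·m·s⁻³·A⁻¹
  C. [electric field strength] = kg·m·s⁻³·A⁻¹
  D. kg·m·s⁻³·K⁻¹
All reduce to kg·m·s⁻³·A⁻¹ except D., which is kg·m·s⁻³·K⁻¹.

D.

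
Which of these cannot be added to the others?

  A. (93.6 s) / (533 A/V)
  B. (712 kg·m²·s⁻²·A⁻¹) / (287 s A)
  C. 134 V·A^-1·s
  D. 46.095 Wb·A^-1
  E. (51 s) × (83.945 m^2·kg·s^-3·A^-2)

Reduce each to base SI dimensions:
  A. [s] / [kg⁻¹·m⁻²·s³·A²] = kg·m²·s⁻²·A⁻²
  B. [kg·m²·s⁻²·A⁻¹] / [s·A] = kg·m²·s⁻³·A⁻²
  C. V·s·A⁻¹ = J·C⁻¹·s·A⁻¹ = kg·m²·s⁻²·A⁻²
  D. Wb·A⁻¹ = V·s·A⁻¹ = kg·m²·s⁻²·A⁻²
  E. [s] · [kg·m²·s⁻³·A⁻²] = kg·m²·s⁻²·A⁻²
All reduce to kg·m²·s⁻²·A⁻² except B., which is kg·m²·s⁻³·A⁻².

B.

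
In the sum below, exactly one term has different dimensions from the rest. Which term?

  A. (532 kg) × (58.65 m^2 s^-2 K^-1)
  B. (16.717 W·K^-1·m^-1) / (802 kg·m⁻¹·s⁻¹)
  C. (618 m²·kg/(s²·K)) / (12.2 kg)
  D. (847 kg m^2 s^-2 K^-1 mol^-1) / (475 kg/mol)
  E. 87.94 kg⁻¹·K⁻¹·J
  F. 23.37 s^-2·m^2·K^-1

A.

Dimensions:
  A. [kg] · [m²·s⁻²·K⁻¹] = kg·m²·s⁻²·K⁻¹
  B. [kg·m·s⁻³·K⁻¹] / [kg·m⁻¹·s⁻¹] = m²·s⁻²·K⁻¹
  C. [kg·m²·s⁻²·K⁻¹] / [kg] = m²·s⁻²·K⁻¹
  D. [kg·m²·s⁻²·K⁻¹·mol⁻¹] / [kg·mol⁻¹] = m²·s⁻²·K⁻¹
  E. J·kg⁻¹·K⁻¹ = N·m·kg⁻¹·K⁻¹ = m²·s⁻²·K⁻¹
  F. m²·s⁻²·K⁻¹
All reduce to m²·s⁻²·K⁻¹ except A., which is kg·m²·s⁻²·K⁻¹.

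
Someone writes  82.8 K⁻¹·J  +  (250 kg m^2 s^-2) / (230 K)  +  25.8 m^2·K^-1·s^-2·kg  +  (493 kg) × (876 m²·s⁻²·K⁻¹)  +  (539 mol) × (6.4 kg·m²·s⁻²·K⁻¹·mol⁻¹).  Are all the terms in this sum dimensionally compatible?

In SI base units:
  82.8 K⁻¹·J:  J·K⁻¹ = N·m·K⁻¹ = kg·m²·s⁻²·K⁻¹
  (250 kg m^2 s^-2) / (230 K):  [kg·m²·s⁻²] / [K] = kg·m²·s⁻²·K⁻¹
  25.8 m^2·K^-1·s^-2·kg:  kg·m²·s⁻²·K⁻¹
  (493 kg) × (876 m²·s⁻²·K⁻¹):  [kg] · [m²·s⁻²·K⁻¹] = kg·m²·s⁻²·K⁻¹
  (539 mol) × (6.4 kg·m²·s⁻²·K⁻¹·mol⁻¹):  [mol] · [kg·m²·s⁻²·K⁻¹·mol⁻¹] = kg·m²·s⁻²·K⁻¹
Every term reduces to kg·m²·s⁻²·K⁻¹.

Yes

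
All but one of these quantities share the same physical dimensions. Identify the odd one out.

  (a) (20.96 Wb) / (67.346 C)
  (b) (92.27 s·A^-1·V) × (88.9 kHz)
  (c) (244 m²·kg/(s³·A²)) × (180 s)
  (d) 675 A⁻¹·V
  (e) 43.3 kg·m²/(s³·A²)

(c)

Reduce each to base SI dimensions:
  (a) [kg·m²·s⁻²·A⁻¹] / [s·A] = kg·m²·s⁻³·A⁻²
  (b) [kg·m²·s⁻²·A⁻²] · [s⁻¹] = kg·m²·s⁻³·A⁻²
  (c) [kg·m²·s⁻³·A⁻²] · [s] = kg·m²·s⁻²·A⁻²
  (d) V·A⁻¹ = J·C⁻¹·A⁻¹ = kg·m²·s⁻³·A⁻²
  (e) kg·m²·s⁻³·A⁻²
All reduce to kg·m²·s⁻³·A⁻² except (c), which is kg·m²·s⁻²·A⁻².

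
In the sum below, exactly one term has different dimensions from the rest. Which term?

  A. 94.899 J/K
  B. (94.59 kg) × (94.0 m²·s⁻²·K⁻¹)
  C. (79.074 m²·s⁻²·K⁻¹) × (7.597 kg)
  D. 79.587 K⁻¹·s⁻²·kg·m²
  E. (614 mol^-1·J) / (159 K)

E.

In SI base units:
  A. J·K⁻¹ = N·m·K⁻¹ = kg·m²·s⁻²·K⁻¹
  B. [kg] · [m²·s⁻²·K⁻¹] = kg·m²·s⁻²·K⁻¹
  C. [m²·s⁻²·K⁻¹] · [kg] = kg·m²·s⁻²·K⁻¹
  D. kg·m²·s⁻²·K⁻¹
  E. [kg·m²·s⁻²·mol⁻¹] / [K] = kg·m²·s⁻²·K⁻¹·mol⁻¹
All reduce to kg·m²·s⁻²·K⁻¹ except E., which is kg·m²·s⁻²·K⁻¹·mol⁻¹.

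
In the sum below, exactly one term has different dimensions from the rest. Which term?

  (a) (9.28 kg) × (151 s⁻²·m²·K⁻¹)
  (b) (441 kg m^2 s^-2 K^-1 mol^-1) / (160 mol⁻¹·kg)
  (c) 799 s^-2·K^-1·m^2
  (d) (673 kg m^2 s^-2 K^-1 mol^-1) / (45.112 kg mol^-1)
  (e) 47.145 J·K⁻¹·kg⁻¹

Dimensions:
  (a) [kg] · [m²·s⁻²·K⁻¹] = kg·m²·s⁻²·K⁻¹
  (b) [kg·m²·s⁻²·K⁻¹·mol⁻¹] / [kg·mol⁻¹] = m²·s⁻²·K⁻¹
  (c) m²·s⁻²·K⁻¹
  (d) [kg·m²·s⁻²·K⁻¹·mol⁻¹] / [kg·mol⁻¹] = m²·s⁻²·K⁻¹
  (e) J·kg⁻¹·K⁻¹ = N·m·kg⁻¹·K⁻¹ = m²·s⁻²·K⁻¹
All reduce to m²·s⁻²·K⁻¹ except (a), which is kg·m²·s⁻²·K⁻¹.

(a)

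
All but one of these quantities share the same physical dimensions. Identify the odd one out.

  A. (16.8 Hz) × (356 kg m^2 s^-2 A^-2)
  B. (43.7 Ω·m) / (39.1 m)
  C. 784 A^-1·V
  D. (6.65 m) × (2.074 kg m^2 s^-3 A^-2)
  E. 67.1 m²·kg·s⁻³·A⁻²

Work out the base dimensions of each:
  A. [s⁻¹] · [kg·m²·s⁻²·A⁻²] = kg·m²·s⁻³·A⁻²
  B. [kg·m³·s⁻³·A⁻²] / [m] = kg·m²·s⁻³·A⁻²
  C. V·A⁻¹ = J·C⁻¹·A⁻¹ = kg·m²·s⁻³·A⁻²
  D. [m] · [kg·m²·s⁻³·A⁻²] = kg·m³·s⁻³·A⁻²
  E. kg·m²·s⁻³·A⁻²
All reduce to kg·m²·s⁻³·A⁻² except D., which is kg·m³·s⁻³·A⁻².

D.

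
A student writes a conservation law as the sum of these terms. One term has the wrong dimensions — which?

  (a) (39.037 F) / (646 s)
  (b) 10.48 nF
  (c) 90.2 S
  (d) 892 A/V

(b)

In SI base units:
  (a) [kg⁻¹·m⁻²·s⁴·A²] / [s] = kg⁻¹·m⁻²·s³·A²
  (b) F = C·V⁻¹ = kg⁻¹·m⁻²·s⁴·A²
  (c) S = Ω⁻¹ = kg⁻¹·m⁻²·s³·A²
  (d) A·V⁻¹ = A·(J·C⁻¹)⁻¹ = kg⁻¹·m⁻²·s³·A²
All reduce to kg⁻¹·m⁻²·s³·A² except (b), which is kg⁻¹·m⁻²·s⁴·A².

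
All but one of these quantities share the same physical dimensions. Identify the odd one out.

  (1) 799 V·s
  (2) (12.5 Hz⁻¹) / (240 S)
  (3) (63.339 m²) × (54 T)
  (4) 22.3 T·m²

(2)

In SI base units:
  (1) V·s = J·C⁻¹·s = kg·m²·s⁻²·A⁻¹
  (2) [s] / [kg⁻¹·m⁻²·s³·A²] = kg·m²·s⁻²·A⁻²
  (3) [m²] · [kg·s⁻²·A⁻¹] = kg·m²·s⁻²·A⁻¹
  (4) T·m² = Wb·m⁻²·m² = kg·m²·s⁻²·A⁻¹
All reduce to kg·m²·s⁻²·A⁻¹ except (2), which is kg·m²·s⁻²·A⁻².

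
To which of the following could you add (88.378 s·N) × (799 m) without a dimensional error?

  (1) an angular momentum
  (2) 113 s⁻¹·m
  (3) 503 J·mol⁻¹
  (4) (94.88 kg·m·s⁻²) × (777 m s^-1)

(1)

Reference: [kg·m·s⁻¹] · [m] = kg·m²·s⁻¹.
Each option:
  (1) [angular momentum] = kg·m²·s⁻¹  ← same
  (2) m·s⁻¹
  (3) J·mol⁻¹ = N·m·mol⁻¹ = kg·m²·s⁻²·mol⁻¹
  (4) [kg·m·s⁻²] · [m·s⁻¹] = kg·m²·s⁻³
Only (1) matches kg·m²·s⁻¹.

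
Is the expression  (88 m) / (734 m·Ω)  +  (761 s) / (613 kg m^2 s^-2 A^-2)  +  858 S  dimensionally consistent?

Expand each in SI base units:
  (88 m) / (734 m·Ω):  [m] / [kg·m³·s⁻³·A⁻²] = kg⁻¹·m⁻²·s³·A²
  (761 s) / (613 kg m^2 s^-2 A^-2):  [s] / [kg·m²·s⁻²·A⁻²] = kg⁻¹·m⁻²·s³·A²
  858 S:  S = Ω⁻¹ = kg⁻¹·m⁻²·s³·A²
Every term reduces to kg⁻¹·m⁻²·s³·A².

Yes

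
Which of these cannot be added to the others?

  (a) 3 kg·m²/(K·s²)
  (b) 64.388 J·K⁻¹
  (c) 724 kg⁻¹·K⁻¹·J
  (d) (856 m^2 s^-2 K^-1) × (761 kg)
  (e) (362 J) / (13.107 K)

Expand each in SI base units:
  (a) kg·m²·s⁻²·K⁻¹
  (b) J·K⁻¹ = N·m·K⁻¹ = kg·m²·s⁻²·K⁻¹
  (c) J·kg⁻¹·K⁻¹ = N·m·kg⁻¹·K⁻¹ = m²·s⁻²·K⁻¹
  (d) [m²·s⁻²·K⁻¹] · [kg] = kg·m²·s⁻²·K⁻¹
  (e) [kg·m²·s⁻²] / [K] = kg·m²·s⁻²·K⁻¹
All reduce to kg·m²·s⁻²·K⁻¹ except (c), which is m²·s⁻²·K⁻¹.

(c)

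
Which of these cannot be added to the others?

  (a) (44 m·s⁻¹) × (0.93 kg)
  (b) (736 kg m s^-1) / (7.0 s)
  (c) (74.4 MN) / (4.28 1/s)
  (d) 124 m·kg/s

Work out the base dimensions of each:
  (a) [m·s⁻¹] · [kg] = kg·m·s⁻¹
  (b) [kg·m·s⁻¹] / [s] = kg·m·s⁻²
  (c) [kg·m·s⁻²] / [s⁻¹] = kg·m·s⁻¹
  (d) kg·m·s⁻¹
All reduce to kg·m·s⁻¹ except (b), which is kg·m·s⁻².

(b)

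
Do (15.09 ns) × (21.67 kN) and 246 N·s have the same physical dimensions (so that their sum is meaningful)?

Reduce each to base SI dimensions:
  (15.09 ns) × (21.67 kN):  [s] · [kg·m·s⁻²] = kg·m·s⁻¹
  246 N·s:  N·s = kg·m·s⁻²·s = kg·m·s⁻¹
Both are kg·m·s⁻¹, so they have the same dimensions and can be added.

Yes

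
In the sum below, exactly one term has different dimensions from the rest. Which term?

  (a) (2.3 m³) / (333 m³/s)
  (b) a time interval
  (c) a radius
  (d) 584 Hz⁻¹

Expand each in SI base units:
  (a) [m³] / [m³·s⁻¹] = s
  (b) [time interval] = s
  (c) [radius] = m
  (d) Hz⁻¹ = (s⁻¹)⁻¹ = s
All reduce to s except (c), which is m.

(c)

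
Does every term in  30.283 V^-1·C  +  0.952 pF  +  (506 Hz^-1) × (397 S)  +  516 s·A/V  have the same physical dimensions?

Yes

Reduce each to base SI dimensions:
  30.283 V^-1·C:  C·V⁻¹ = s·A·(J·C⁻¹)⁻¹ = kg⁻¹·m⁻²·s⁴·A²
  0.952 pF:  F = C·V⁻¹ = kg⁻¹·m⁻²·s⁴·A²
  (506 Hz^-1) × (397 S):  [s] · [kg⁻¹·m⁻²·s³·A²] = kg⁻¹·m⁻²·s⁴·A²
  516 s·A/V:  A·s·V⁻¹ = A·s·(J·C⁻¹)⁻¹ = kg⁻¹·m⁻²·s⁴·A²
Every term reduces to kg⁻¹·m⁻²·s⁴·A².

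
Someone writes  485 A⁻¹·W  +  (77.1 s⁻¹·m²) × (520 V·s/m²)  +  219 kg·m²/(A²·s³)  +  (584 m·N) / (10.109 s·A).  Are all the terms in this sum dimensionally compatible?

In SI base units:
  485 A⁻¹·W:  W·A⁻¹ = J·s⁻¹·A⁻¹ = kg·m²·s⁻³·A⁻¹
  (77.1 s⁻¹·m²) × (520 V·s/m²):  [m²·s⁻¹] · [kg·s⁻²·A⁻¹] = kg·m²·s⁻³·A⁻¹
  219 kg·m²/(A²·s³):  kg·m²·s⁻³·A⁻²
  (584 m·N) / (10.109 s·A):  [kg·m²·s⁻²] / [s·A] = kg·m²·s⁻³·A⁻¹
The terms do not share a single dimension (kg·m²·s⁻³·A⁻² vs kg·m²·s⁻³·A⁻¹).

No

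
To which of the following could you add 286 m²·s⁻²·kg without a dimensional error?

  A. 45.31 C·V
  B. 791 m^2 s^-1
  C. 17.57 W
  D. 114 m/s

Reference: kg·m²·s⁻².
Each option:
  A. C·V = s·A·J·C⁻¹ = kg·m²·s⁻²  ← same
  B. m²·s⁻¹
  C. W = J·s⁻¹ = kg·m²·s⁻³
  D. m·s⁻¹
Only A. matches kg·m²·s⁻².

A.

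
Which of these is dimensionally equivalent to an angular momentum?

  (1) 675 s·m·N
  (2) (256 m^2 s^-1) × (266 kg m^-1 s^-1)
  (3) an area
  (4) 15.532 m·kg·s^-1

(1)

Reference: [angular momentum] = kg·m²·s⁻¹.
Each option:
  (1) N·m·s = kg·m·s⁻²·m·s = kg·m²·s⁻¹  ← same
  (2) [m²·s⁻¹] · [kg·m⁻¹·s⁻¹] = kg·m·s⁻²
  (3) [area] = m²
  (4) kg·m·s⁻¹
Only (1) matches kg·m²·s⁻¹.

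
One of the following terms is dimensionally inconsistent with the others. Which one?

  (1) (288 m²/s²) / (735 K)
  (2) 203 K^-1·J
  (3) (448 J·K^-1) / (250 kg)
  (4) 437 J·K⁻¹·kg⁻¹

(2)

Work out the base dimensions of each:
  (1) [m²·s⁻²] / [K] = m²·s⁻²·K⁻¹
  (2) J·K⁻¹ = N·m·K⁻¹ = kg·m²·s⁻²·K⁻¹
  (3) [kg·m²·s⁻²·K⁻¹] / [kg] = m²·s⁻²·K⁻¹
  (4) J·kg⁻¹·K⁻¹ = N·m·kg⁻¹·K⁻¹ = m²·s⁻²·K⁻¹
All reduce to m²·s⁻²·K⁻¹ except (2), which is kg·m²·s⁻²·K⁻¹.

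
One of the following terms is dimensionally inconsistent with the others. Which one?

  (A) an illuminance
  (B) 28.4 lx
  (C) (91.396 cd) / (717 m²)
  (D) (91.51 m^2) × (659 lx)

In SI base units:
  (A) [illuminance] = m⁻²·cd
  (B) lx = lm·m⁻² = m⁻²·cd
  (C) [cd] / [m²] = m⁻²·cd
  (D) [m²] · [m⁻²·cd] = cd
All reduce to m⁻²·cd except (D), which is cd.

(D)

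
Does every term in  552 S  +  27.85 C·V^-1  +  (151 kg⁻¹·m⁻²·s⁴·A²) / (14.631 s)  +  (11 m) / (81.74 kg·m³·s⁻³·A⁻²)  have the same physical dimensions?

No

Reduce each to base SI dimensions:
  552 S:  S = Ω⁻¹ = kg⁻¹·m⁻²·s³·A²
  27.85 C·V^-1:  C·V⁻¹ = s·A·(J·C⁻¹)⁻¹ = kg⁻¹·m⁻²·s⁴·A²
  (151 kg⁻¹·m⁻²·s⁴·A²) / (14.631 s):  [kg⁻¹·m⁻²·s⁴·A²] / [s] = kg⁻¹·m⁻²·s³·A²
  (11 m) / (81.74 kg·m³·s⁻³·A⁻²):  [m] / [kg·m³·s⁻³·A⁻²] = kg⁻¹·m⁻²·s³·A²
The terms do not share a single dimension (kg⁻¹·m⁻²·s³·A² vs kg⁻¹·m⁻²·s⁴·A²).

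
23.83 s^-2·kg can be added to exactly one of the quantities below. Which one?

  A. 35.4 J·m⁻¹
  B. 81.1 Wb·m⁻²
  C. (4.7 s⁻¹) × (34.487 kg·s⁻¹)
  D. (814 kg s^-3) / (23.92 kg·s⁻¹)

Reference: kg·s⁻².
Each option:
  A. J·m⁻¹ = N·m·m⁻¹ = kg·m·s⁻²
  B. Wb·m⁻² = V·s·m⁻² = kg·s⁻²·A⁻¹
  C. [s⁻¹] · [kg·s⁻¹] = kg·s⁻²  ← same
  D. [kg·s⁻³] / [kg·s⁻¹] = s⁻²
Only C. matches kg·s⁻².

C.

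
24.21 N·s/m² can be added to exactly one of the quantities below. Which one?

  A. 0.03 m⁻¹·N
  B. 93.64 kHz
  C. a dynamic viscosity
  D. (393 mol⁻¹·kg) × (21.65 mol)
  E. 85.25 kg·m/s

Reference: N·s·m⁻² = kg·m·s⁻²·s·m⁻² = kg·m⁻¹·s⁻¹.
Each option:
  A. N·m⁻¹ = kg·m·s⁻²·m⁻¹ = kg·s⁻²
  B. Hz = s⁻¹
  C. [dynamic viscosity] = kg·m⁻¹·s⁻¹  ← same
  D. [kg·mol⁻¹] · [mol] = kg
  E. kg·m·s⁻¹
Only C. matches kg·m⁻¹·s⁻¹.

C.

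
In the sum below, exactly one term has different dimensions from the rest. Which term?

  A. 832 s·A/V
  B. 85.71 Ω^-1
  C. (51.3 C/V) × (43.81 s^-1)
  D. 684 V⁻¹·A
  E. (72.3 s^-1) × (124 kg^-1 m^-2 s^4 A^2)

A.

In SI base units:
  A. A·s·V⁻¹ = A·s·(J·C⁻¹)⁻¹ = kg⁻¹·m⁻²·s⁴·A²
  B. Ω⁻¹ = (V·A⁻¹)⁻¹ = kg⁻¹·m⁻²·s³·A²
  C. [kg⁻¹·m⁻²·s⁴·A²] · [s⁻¹] = kg⁻¹·m⁻²·s³·A²
  D. A·V⁻¹ = A·(J·C⁻¹)⁻¹ = kg⁻¹·m⁻²·s³·A²
  E. [s⁻¹] · [kg⁻¹·m⁻²·s⁴·A²] = kg⁻¹·m⁻²·s³·A²
All reduce to kg⁻¹·m⁻²·s³·A² except A., which is kg⁻¹·m⁻²·s⁴·A².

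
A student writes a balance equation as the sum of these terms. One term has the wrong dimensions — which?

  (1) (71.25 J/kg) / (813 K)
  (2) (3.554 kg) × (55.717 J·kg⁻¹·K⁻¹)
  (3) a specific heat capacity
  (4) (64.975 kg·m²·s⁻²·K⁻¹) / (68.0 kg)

(2)

Reduce each to base SI dimensions:
  (1) [m²·s⁻²] / [K] = m²·s⁻²·K⁻¹
  (2) [kg] · [m²·s⁻²·K⁻¹] = kg·m²·s⁻²·K⁻¹
  (3) [specific heat capacity] = m²·s⁻²·K⁻¹
  (4) [kg·m²·s⁻²·K⁻¹] / [kg] = m²·s⁻²·K⁻¹
All reduce to m²·s⁻²·K⁻¹ except (2), which is kg·m²·s⁻²·K⁻¹.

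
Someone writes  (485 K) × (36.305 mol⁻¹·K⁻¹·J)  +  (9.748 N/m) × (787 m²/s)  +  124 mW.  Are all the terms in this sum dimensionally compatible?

Reduce each to base SI dimensions:
  (485 K) × (36.305 mol⁻¹·K⁻¹·J):  [K] · [kg·m²·s⁻²·K⁻¹·mol⁻¹] = kg·m²·s⁻²·mol⁻¹
  (9.748 N/m) × (787 m²/s):  [kg·s⁻²] · [m²·s⁻¹] = kg·m²·s⁻³
  124 mW:  W = J·s⁻¹ = kg·m²·s⁻³
The terms do not share a single dimension (kg·m²·s⁻²·mol⁻¹ vs kg·m²·s⁻³).

No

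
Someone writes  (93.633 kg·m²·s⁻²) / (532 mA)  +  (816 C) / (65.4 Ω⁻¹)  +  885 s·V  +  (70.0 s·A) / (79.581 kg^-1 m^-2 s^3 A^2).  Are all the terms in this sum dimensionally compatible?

In SI base units:
  (93.633 kg·m²·s⁻²) / (532 mA):  [kg·m²·s⁻²] / [A] = kg·m²·s⁻²·A⁻¹
  (816 C) / (65.4 Ω⁻¹):  [s·A] / [kg⁻¹·m⁻²·s³·A²] = kg·m²·s⁻²·A⁻¹
  885 s·V:  V·s = J·C⁻¹·s = kg·m²·s⁻²·A⁻¹
  (70.0 s·A) / (79.581 kg^-1 m^-2 s^3 A^2):  [s·A] / [kg⁻¹·m⁻²·s³·A²] = kg·m²·s⁻²·A⁻¹
Every term reduces to kg·m²·s⁻²·A⁻¹.

Yes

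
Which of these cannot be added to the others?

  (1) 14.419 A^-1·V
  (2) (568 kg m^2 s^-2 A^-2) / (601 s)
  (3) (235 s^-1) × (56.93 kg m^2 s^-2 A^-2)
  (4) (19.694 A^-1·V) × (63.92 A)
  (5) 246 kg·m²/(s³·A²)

Dimensions:
  (1) V·A⁻¹ = J·C⁻¹·A⁻¹ = kg·m²·s⁻³·A⁻²
  (2) [kg·m²·s⁻²·A⁻²] / [s] = kg·m²·s⁻³·A⁻²
  (3) [s⁻¹] · [kg·m²·s⁻²·A⁻²] = kg·m²·s⁻³·A⁻²
  (4) [kg·m²·s⁻³·A⁻²] · [A] = kg·m²·s⁻³·A⁻¹
  (5) kg·m²·s⁻³·A⁻²
All reduce to kg·m²·s⁻³·A⁻² except (4), which is kg·m²·s⁻³·A⁻¹.

(4)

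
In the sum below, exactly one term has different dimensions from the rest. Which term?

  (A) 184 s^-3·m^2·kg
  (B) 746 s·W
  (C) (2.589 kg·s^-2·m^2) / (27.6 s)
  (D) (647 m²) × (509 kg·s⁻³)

(B)

Work out the base dimensions of each:
  (A) kg·m²·s⁻³
  (B) W·s = J·s⁻¹·s = kg·m²·s⁻²
  (C) [kg·m²·s⁻²] / [s] = kg·m²·s⁻³
  (D) [m²] · [kg·s⁻³] = kg·m²·s⁻³
All reduce to kg·m²·s⁻³ except (B), which is kg·m²·s⁻².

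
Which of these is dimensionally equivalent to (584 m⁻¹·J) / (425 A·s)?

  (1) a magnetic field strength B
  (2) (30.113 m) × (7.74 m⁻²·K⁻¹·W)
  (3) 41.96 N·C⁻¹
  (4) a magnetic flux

(3)

Reference: [kg·m·s⁻²] / [s·A] = kg·m·s⁻³·A⁻¹.
Each option:
  (1) [magnetic field strength B] = kg·s⁻²·A⁻¹
  (2) [m] · [kg·s⁻³·K⁻¹] = kg·m·s⁻³·K⁻¹
  (3) N·C⁻¹ = kg·m·s⁻²·(s·A)⁻¹ = kg·m·s⁻³·A⁻¹  ← same
  (4) [magnetic flux] = kg·m²·s⁻²·A⁻¹
Only (3) matches kg·m·s⁻³·A⁻¹.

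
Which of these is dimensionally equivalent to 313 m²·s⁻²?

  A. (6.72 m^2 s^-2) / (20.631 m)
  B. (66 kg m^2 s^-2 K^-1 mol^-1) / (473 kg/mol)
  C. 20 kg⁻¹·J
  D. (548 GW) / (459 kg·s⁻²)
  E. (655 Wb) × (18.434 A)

C.

Reference: m²·s⁻².
Each option:
  A. [m²·s⁻²] / [m] = m·s⁻²
  B. [kg·m²·s⁻²·K⁻¹·mol⁻¹] / [kg·mol⁻¹] = m²·s⁻²·K⁻¹
  C. J·kg⁻¹ = N·m·kg⁻¹ = m²·s⁻²  ← same
  D. [kg·m²·s⁻³] / [kg·s⁻²] = m²·s⁻¹
  E. [kg·m²·s⁻²·A⁻¹] · [A] = kg·m²·s⁻²
Only C. matches m²·s⁻².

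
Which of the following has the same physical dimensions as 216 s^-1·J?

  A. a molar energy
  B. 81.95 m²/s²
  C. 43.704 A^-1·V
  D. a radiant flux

Reference: J·s⁻¹ = N·m·s⁻¹ = kg·m²·s⁻³.
Each option:
  A. [molar energy] = kg·m²·s⁻²·mol⁻¹
  B. m²·s⁻²
  C. V·A⁻¹ = J·C⁻¹·A⁻¹ = kg·m²·s⁻³·A⁻²
  D. [radiant flux] = kg·m²·s⁻³  ← same
Only D. matches kg·m²·s⁻³.

D.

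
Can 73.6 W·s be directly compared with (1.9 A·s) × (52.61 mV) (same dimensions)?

Yes

In SI base units:
  73.6 W·s:  W·s = J·s⁻¹·s = kg·m²·s⁻²
  (1.9 A·s) × (52.61 mV):  [s·A] · [kg·m²·s⁻³·A⁻¹] = kg·m²·s⁻²
Both are kg·m²·s⁻², so they have the same dimensions and can be added.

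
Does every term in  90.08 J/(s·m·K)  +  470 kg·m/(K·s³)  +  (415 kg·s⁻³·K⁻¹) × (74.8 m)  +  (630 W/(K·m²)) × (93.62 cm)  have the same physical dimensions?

In SI base units:
  90.08 J/(s·m·K):  J·s⁻¹·m⁻¹·K⁻¹ = N·m·s⁻¹·m⁻¹·K⁻¹ = kg·m·s⁻³·K⁻¹
  470 kg·m/(K·s³):  kg·m·s⁻³·K⁻¹
  (415 kg·s⁻³·K⁻¹) × (74.8 m):  [kg·s⁻³·K⁻¹] · [m] = kg·m·s⁻³·K⁻¹
  (630 W/(K·m²)) × (93.62 cm):  [kg·s⁻³·K⁻¹] · [m] = kg·m·s⁻³·K⁻¹
Every term reduces to kg·m·s⁻³·K⁻¹.

Yes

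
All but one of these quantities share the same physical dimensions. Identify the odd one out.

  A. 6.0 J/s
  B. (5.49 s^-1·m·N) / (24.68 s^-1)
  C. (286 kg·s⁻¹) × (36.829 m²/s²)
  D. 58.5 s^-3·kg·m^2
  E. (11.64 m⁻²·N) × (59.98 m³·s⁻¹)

B.

Dimensions:
  A. J·s⁻¹ = N·m·s⁻¹ = kg·m²·s⁻³
  B. [kg·m²·s⁻³] / [s⁻¹] = kg·m²·s⁻²
  C. [kg·s⁻¹] · [m²·s⁻²] = kg·m²·s⁻³
  D. kg·m²·s⁻³
  E. [kg·m⁻¹·s⁻²] · [m³·s⁻¹] = kg·m²·s⁻³
All reduce to kg·m²·s⁻³ except B., which is kg·m²·s⁻².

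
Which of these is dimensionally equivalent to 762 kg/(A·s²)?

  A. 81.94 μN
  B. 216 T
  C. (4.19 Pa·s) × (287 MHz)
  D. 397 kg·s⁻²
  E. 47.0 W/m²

B.

Reference: kg·s⁻²·A⁻¹.
Each option:
  A. N = kg·m·s⁻²
  B. T = Wb·m⁻² = kg·s⁻²·A⁻¹  ← same
  C. [kg·m⁻¹·s⁻¹] · [s⁻¹] = kg·m⁻¹·s⁻²
  D. kg·s⁻²
  E. W·m⁻² = J·s⁻¹·m⁻² = kg·s⁻³
Only B. matches kg·s⁻²·A⁻¹.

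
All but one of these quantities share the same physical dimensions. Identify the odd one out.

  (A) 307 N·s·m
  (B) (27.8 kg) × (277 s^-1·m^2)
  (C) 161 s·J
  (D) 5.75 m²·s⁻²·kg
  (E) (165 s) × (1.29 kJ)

(D)

Work out the base dimensions of each:
  (A) N·m·s = kg·m·s⁻²·m·s = kg·m²·s⁻¹
  (B) [kg] · [m²·s⁻¹] = kg·m²·s⁻¹
  (C) J·s = N·m·s = kg·m²·s⁻¹
  (D) kg·m²·s⁻²
  (E) [s] · [kg·m²·s⁻²] = kg·m²·s⁻¹
All reduce to kg·m²·s⁻¹ except (D), which is kg·m²·s⁻².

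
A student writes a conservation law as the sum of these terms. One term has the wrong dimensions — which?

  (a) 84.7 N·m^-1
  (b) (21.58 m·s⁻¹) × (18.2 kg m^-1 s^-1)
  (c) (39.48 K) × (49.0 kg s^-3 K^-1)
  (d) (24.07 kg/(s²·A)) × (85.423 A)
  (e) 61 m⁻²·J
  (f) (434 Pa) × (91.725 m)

(c)

In SI base units:
  (a) N·m⁻¹ = kg·m·s⁻²·m⁻¹ = kg·s⁻²
  (b) [m·s⁻¹] · [kg·m⁻¹·s⁻¹] = kg·s⁻²
  (c) [K] · [kg·s⁻³·K⁻¹] = kg·s⁻³
  (d) [kg·s⁻²·A⁻¹] · [A] = kg·s⁻²
  (e) J·m⁻² = N·m·m⁻² = kg·s⁻²
  (f) [kg·m⁻¹·s⁻²] · [m] = kg·s⁻²
All reduce to kg·s⁻² except (c), which is kg·s⁻³.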